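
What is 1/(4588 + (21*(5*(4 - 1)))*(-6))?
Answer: 1/2698 ≈ 0.00037064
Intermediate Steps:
1/(4588 + (21*(5*(4 - 1)))*(-6)) = 1/(4588 + (21*(5*3))*(-6)) = 1/(4588 + (21*15)*(-6)) = 1/(4588 + 315*(-6)) = 1/(4588 - 1890) = 1/2698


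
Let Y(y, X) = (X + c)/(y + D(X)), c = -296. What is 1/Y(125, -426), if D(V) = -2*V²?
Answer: 362827/722 ≈ 502.53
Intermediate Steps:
Y(y, X) = (-296 + X)/(y - 2*X²) (Y(y, X) = (X - 296)/(y - 2*X²) = (-296 + X)/(y - 2*X²))
1/Y(125, -426) = 1/((296 - 1*(-426))/(-1*125 + 2*(-426)²)) = 1/((296 + 426)/(-125 + 2*181476)) = 1/(722/(-125 + 362952)) = 1/(722/362827) = 362827/722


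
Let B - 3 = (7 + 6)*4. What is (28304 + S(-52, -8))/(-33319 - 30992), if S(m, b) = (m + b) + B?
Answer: -9433/21437 ≈ -0.44003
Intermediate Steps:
B = 55 (B = 3 + (7 + 6)*4 = 3 + 13*4 = 3 + 52 = 55)
S(m, b) = 55 + b + m (S(m, b) = (m + b) + 55 = (b + m) + 55 = 55 + b + m)
(28304 + S(-52, -8))/(-33319 - 30992) = (28304 + (55 - 8 - 52))/(-33319 - 30992) = (28304 - 5)/(-64311) = 28299*(-1/64311) = -9433/21437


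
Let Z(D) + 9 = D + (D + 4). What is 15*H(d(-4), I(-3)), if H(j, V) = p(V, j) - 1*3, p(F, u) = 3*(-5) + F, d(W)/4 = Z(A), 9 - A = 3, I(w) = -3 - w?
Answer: -270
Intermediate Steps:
A = 6 (A = 9 - 1*3 = 9 - 3 = 6)
Z(D) = -5 + 2*D (Z(D) = -9 + (D + (D + 4)) = -9 + (D + (4 + D)) = -9 + (4 + 2*D) = -5 + 2*D)
d(W) = 28 (d(W) = 4*(-5 + 2*6) = 4*(-5 + 12) = 4*7 = 28)
p(F, u) = -15 + F
H(j, V) = -18 + V (H(j, V) = (-15 + V) - 1*3 = (-15 + V) - 3 = -18 + V)
15*H(d(-4), I(-3)) = 15*(-18 + (-3 - 1*(-3))) = 15*(-18 + (-3 + 3)) = 15*(-18 + 0) = 15*(-18) = -270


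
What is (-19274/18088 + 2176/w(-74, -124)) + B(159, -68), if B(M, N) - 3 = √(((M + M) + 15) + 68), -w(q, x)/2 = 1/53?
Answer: -521495721/9044 + √401 ≈ -57642.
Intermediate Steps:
w(q, x) = -2/53
B(M, N) = 3 + √(83 + 2*M) (B(M, N) = 3 + √(((M + M) + 15) + 68) = 3 + √((2*M + 15) + 68) = 3 + √((15 + 2*M) + 68) = 3 + √(83 + 2*M))
(-19274/18088 + 2176/w(-74, -124)) + B(159, -68) = (-19274/18088 + 2176/(-2/53)) + (3 + √(83 + 2*159)) = (-19274*1/18088 + 2176*(-53/2)) + (3 + √(83 + 318)) = (-9637/9044 - 57664) + (3 + √401) = -521522853/9044 + (3 + √401) = -521495721/9044 + √401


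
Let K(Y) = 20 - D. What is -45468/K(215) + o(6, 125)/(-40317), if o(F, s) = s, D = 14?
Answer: -305522351/40317 ≈ -7578.0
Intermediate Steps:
K(Y) = 6 (K(Y) = 20 - 1*14 = 20 - 14 = 6)
-45468/K(215) + o(6, 125)/(-40317) = -45468/6 + 125/(-40317) = -45468*⅙ + 125*(-1/40317) = -7578 - 125/40317 = -305522351/40317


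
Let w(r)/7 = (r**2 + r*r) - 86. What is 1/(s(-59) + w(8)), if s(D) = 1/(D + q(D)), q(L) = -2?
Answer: 61/17933 ≈ 0.0034016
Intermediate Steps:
w(r) = -602 + 14*r**2 (w(r) = 7*((r**2 + r*r) - 86) = 7*((r**2 + r**2) - 86) = 7*(2*r**2 - 86) = 7*(-86 + 2*r**2) = -602 + 14*r**2)
s(D) = 1/(-2 + D) (s(D) = 1/(D - 2) = 1/(-2 + D))
1/(s(-59) + w(8)) = 1/(1/(-2 - 59) + (-602 + 14*8**2)) = 1/(1/(-61) + (-602 + 14*64)) = 1/(-1/61 + (-602 + 896)) = 1/(-1/61 + 294) = 1/(17933/61) = 61/17933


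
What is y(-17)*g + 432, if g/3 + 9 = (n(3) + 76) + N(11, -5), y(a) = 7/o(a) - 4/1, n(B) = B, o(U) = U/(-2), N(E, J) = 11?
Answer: -5778/17 ≈ -339.88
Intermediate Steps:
o(U) = -U/2 (o(U) = U*(-½) = -U/2)
y(a) = -4 - 14/a (y(a) = 7/((-a/2)) - 4/1 = 7*(-2/a) - 4*1 = -14/a - 4 = -4 - 14/a)
g = 243 (g = -27 + 3*((3 + 76) + 11) = -27 + 3*(79 + 11) = -27 + 3*90 = -27 + 270 = 243)
y(-17)*g + 432 = (-4 - 14/(-17))*243 + 432 = (-4 - 14*(-1/17))*243 + 432 = (-4 + 14/17)*243 + 432 = -54/17*243 + 432 = -13122/17 + 432 = -5778/17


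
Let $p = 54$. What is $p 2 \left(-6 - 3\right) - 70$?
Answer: $-1042$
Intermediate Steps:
$p 2 \left(-6 - 3\right) - 70 = 54 \cdot 2 \left(-6 - 3\right) - 70 = 54 \cdot 2 \left(-9\right) - 70 = 54 \left(-18\right) - 70 = -972 - 70 = -1042$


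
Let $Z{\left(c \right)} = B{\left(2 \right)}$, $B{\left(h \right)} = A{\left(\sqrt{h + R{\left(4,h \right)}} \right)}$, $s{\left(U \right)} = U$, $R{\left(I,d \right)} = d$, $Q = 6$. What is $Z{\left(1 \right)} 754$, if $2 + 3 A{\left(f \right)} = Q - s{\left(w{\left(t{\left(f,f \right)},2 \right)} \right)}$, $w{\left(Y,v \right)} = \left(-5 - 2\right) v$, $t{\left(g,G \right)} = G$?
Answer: $4524$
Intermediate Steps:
$w{\left(Y,v \right)} = - 7 v$
$A{\left(f \right)} = 6$ ($A{\left(f \right)} = - \frac{2}{3} + \frac{6 - \left(-7\right) 2}{3} = - \frac{2}{3} + \frac{6 - -14}{3} = - \frac{2}{3} + \frac{6 + 14}{3} = - \frac{2}{3} + \frac{1}{3} \cdot 20 = - \frac{2}{3} + \frac{20}{3} = 6$)
$B{\left(h \right)} = 6$
$Z{\left(c \right)} = 6$
$Z{\left(1 \right)} 754 = 6 \cdot 754 = 4524$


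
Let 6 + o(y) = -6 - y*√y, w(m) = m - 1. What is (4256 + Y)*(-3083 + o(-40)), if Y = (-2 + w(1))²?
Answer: -13184700 + 340800*I*√10 ≈ -1.3185e+7 + 1.0777e+6*I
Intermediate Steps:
w(m) = -1 + m
Y = 4 (Y = (-2 + (-1 + 1))² = (-2 + 0)² = (-2)² = 4)
o(y) = -12 - y^(3/2) (o(y) = -6 + (-6 - y*√y) = -6 + (-6 - y^(3/2)) = -12 - y^(3/2))
(4256 + Y)*(-3083 + o(-40)) = (4256 + 4)*(-3083 + (-12 - (-40)^(3/2))) = 4260*(-3083 + (-12 - (-80)*I*√10)) = 4260*(-3083 + (-12 + 80*I*√10)) = 4260*(-3095 + 80*I*√10) = -13184700 + 340800*I*√10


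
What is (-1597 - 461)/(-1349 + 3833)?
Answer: -343/414 ≈ -0.82850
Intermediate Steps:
(-1597 - 461)/(-1349 + 3833) = -2058/2484 = -2058*1/2484 = -343/414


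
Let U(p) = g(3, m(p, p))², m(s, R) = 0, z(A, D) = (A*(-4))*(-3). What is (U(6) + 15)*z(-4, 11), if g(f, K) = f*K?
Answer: -720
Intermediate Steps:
z(A, D) = 12*A (z(A, D) = -4*A*(-3) = 12*A)
g(f, K) = K*f
U(p) = 0 (U(p) = (0*3)² = 0² = 0)
(U(6) + 15)*z(-4, 11) = (0 + 15)*(12*(-4)) = 15*(-48) = -720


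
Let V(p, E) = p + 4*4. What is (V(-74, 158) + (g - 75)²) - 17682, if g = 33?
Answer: -15976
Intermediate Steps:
V(p, E) = 16 + p (V(p, E) = p + 16 = 16 + p)
(V(-74, 158) + (g - 75)²) - 17682 = ((16 - 74) + (33 - 75)²) - 17682 = (-58 + (-42)²) - 17682 = (-58 + 1764) - 17682 = 1706 - 17682 = -15976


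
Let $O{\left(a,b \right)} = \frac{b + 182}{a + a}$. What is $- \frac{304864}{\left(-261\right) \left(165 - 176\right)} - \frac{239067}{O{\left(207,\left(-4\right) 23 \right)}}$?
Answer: $- \frac{15787835531}{14355} \approx -1.0998 \cdot 10^{6}$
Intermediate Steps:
$O{\left(a,b \right)} = \frac{182 + b}{2 a}$
$- \frac{304864}{\left(-261\right) \left(165 - 176\right)} - \frac{239067}{O{\left(207,\left(-4\right) 23 \right)}} = - \frac{304864}{\left(-261\right) \left(165 - 176\right)} - \frac{239067}{\frac{1}{2} \cdot \frac{1}{207} \left(182 - 92\right)} = - \frac{304864}{\left(-261\right) \left(-11\right)} - \frac{239067}{\frac{1}{2} \cdot \frac{1}{207} \left(182 - 92\right)} = - \frac{304864}{2871} - \frac{239067}{\frac{1}{2} \cdot \frac{1}{207} \cdot 90} = \left(-304864\right) \frac{1}{2871} - \frac{239067}{\frac{5}{23}} = - \frac{304864}{2871} - \frac{5498541}{5} = - \frac{15787835531}{14355}$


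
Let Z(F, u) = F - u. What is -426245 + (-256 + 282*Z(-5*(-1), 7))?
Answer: -427065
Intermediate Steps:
-426245 + (-256 + 282*Z(-5*(-1), 7)) = -426245 + (-256 + 282*(-5*(-1) - 1*7)) = -426245 + (-256 + 282*(5 - 7)) = -426245 + (-256 + 282*(-2)) = -426245 + (-256 - 564) = -426245 - 820 = -427065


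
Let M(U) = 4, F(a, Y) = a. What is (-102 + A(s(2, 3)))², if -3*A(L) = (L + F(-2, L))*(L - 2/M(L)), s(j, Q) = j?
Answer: 10404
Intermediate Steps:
A(L) = -(-2 + L)*(-½ + L)/3 (A(L) = -(L - 2)*(L - 2/4)/3 = -(-2 + L)*(L - 2*¼)/3 = -(-2 + L)*(L - ½)/3 = -(-2 + L)*(-½ + L)/3)
(-102 + A(s(2, 3)))² = (-102 + (-⅓ + (⅙)*2 - ⅓*2*(-2 + 2)))² = (-102 + (-⅓ + ⅓ - ⅓*2*0))² = (-102 + (-⅓ + ⅓ + 0))² = (-102 + 0)² = (-102)² = 10404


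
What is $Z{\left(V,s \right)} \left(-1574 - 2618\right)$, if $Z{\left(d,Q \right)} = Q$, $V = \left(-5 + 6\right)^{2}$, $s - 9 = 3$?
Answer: $-50304$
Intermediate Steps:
$s = 12$ ($s = 9 + 3 = 12$)
$V = 1$ ($V = 1^{2} = 1$)
$Z{\left(V,s \right)} \left(-1574 - 2618\right) = 12 \left(-1574 - 2618\right) = 12 \left(-4192\right) = -50304$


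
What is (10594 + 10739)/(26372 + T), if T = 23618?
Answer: 21333/49990 ≈ 0.42675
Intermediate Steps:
(10594 + 10739)/(26372 + T) = (10594 + 10739)/(26372 + 23618) = 21333/49990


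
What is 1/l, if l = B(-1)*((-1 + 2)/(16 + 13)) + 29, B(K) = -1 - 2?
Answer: 29/838 ≈ 0.034606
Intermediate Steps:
B(K) = -3
l = 838/29 (l = -3*(-1 + 2)/(16 + 13) + 29 = -3/29 + 29 = 838/29 ≈ 28.897)
1/l = 1/(838/29) = 29/838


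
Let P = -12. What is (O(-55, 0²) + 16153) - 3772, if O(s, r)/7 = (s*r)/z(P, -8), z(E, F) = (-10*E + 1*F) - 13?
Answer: 12381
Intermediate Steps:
z(E, F) = -13 + F - 10*E (z(E, F) = (-10*E + F) - 13 = (F - 10*E) - 13 = -13 + F - 10*E)
O(s, r) = 7*r*s/99 (O(s, r) = 7*((s*r)/(-13 - 8 - 10*(-12))) = 7*((r*s)/(-13 - 8 + 120)) = 7*((r*s)/99) = 7*((r*s)*(1/99)) = 7*(r*s/99) = 7*r*s/99)
(O(-55, 0²) + 16153) - 3772 = ((7/99)*0²*(-55) + 16153) - 3772 = ((7/99)*0*(-55) + 16153) - 3772 = (0 + 16153) - 3772 = 16153 - 3772 = 12381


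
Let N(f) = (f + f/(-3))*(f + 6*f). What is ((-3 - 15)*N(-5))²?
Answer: 4410000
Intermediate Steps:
N(f) = 14*f²/3 (N(f) = (f + f*(-⅓))*(7*f) = (f - f/3)*(7*f) = (2*f/3)*(7*f) = 14*f²/3)
((-3 - 15)*N(-5))² = ((-3 - 15)*((14/3)*(-5)²))² = (-84*25)² = (-18*350/3)² = (-2100)² = 4410000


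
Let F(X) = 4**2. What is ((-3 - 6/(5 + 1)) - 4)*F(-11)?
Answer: -128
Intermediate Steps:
F(X) = 16
((-3 - 6/(5 + 1)) - 4)*F(-11) = ((-3 - 6/(5 + 1)) - 4)*16 = ((-3 - 6/6) - 4)*16 = ((-3 - 6*1/6) - 4)*16 = ((-3 - 1) - 4)*16 = (-4 - 4)*16 = -8*16 = -128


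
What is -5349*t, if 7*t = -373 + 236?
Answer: 732813/7 ≈ 1.0469e+5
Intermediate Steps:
t = -137/7 (t = (-373 + 236)/7 = (⅐)*(-137) = -137/7 ≈ -19.571)
-5349*t = -5349*(-137/7) = 732813/7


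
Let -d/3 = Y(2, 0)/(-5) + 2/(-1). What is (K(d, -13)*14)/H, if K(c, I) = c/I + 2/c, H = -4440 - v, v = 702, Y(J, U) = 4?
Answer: 557/501345 ≈ 0.0011110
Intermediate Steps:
d = 42/5 (d = -3*(4/(-5) + 2/(-1)) = -3*(4*(-⅕) + 2*(-1)) = -3*(-⅘ - 2) = -3*(-14/5) = 42/5 ≈ 8.4000)
H = -5142 (H = -4440 - 1*702 = -4440 - 702 = -5142)
K(c, I) = 2/c + c/I
(K(d, -13)*14)/H = ((2/(42/5) + (42/5)/(-13))*14)/(-5142) = ((2*(5/42) + (42/5)*(-1/13))*14)*(-1/5142) = ((5/21 - 42/65)*14)*(-1/5142) = -557/1365*14*(-1/5142) = -1114/195*(-1/5142) = 557/501345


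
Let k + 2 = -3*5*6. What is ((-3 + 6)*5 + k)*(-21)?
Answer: 1617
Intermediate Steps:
k = -92 (k = -2 - 3*5*6 = -2 - 15*6 = -2 - 90 = -92)
((-3 + 6)*5 + k)*(-21) = ((-3 + 6)*5 - 92)*(-21) = (3*5 - 92)*(-21) = (15 - 92)*(-21) = -77*(-21) = 1617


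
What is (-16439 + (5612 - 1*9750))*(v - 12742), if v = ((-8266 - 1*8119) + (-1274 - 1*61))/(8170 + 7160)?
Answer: 133992334622/511 ≈ 2.6222e+8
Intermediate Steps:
v = -1772/1533 (v = ((-8266 - 8119) + (-1274 - 61))/15330 = (-16385 - 1335)*(1/15330) = -17720*1/15330 = -1772/1533 ≈ -1.1559)
(-16439 + (5612 - 1*9750))*(v - 12742) = (-16439 + (5612 - 1*9750))*(-1772/1533 - 12742) = (-16439 + (5612 - 9750))*(-19535258/1533) = (-16439 - 4138)*(-19535258/1533) = -20577*(-19535258/1533) = 133992334622/511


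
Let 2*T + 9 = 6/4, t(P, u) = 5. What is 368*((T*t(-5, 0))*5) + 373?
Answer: -34127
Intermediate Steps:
T = -15/4 (T = -9/2 + (6/4)/2 = -9/2 + (6*(¼))/2 = -9/2 + (½)*(3/2) = -9/2 + ¾ = -15/4 ≈ -3.7500)
368*((T*t(-5, 0))*5) + 373 = 368*(-15/4*5*5) + 373 = 368*(-75/4*5) + 373 = 368*(-375/4) + 373 = -34500 + 373 = -34127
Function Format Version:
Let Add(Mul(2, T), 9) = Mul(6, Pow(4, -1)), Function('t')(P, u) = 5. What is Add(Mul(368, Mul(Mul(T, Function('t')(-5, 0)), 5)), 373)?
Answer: -34127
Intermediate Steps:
T = Rational(-15, 4) (T = Add(Rational(-9, 2), Mul(Rational(1, 2), Mul(6, Pow(4, -1)))) = Add(Rational(-9, 2), Mul(Rational(1, 2), Mul(6, Rational(1, 4)))) = Add(Rational(-9, 2), Mul(Rational(1, 2), Rational(3, 2))) = Add(Rational(-9, 2), Rational(3, 4)) = Rational(-15, 4) ≈ -3.7500)
Add(Mul(368, Mul(Mul(T, Function('t')(-5, 0)), 5)), 373) = Add(Mul(368, Mul(Mul(Rational(-15, 4), 5), 5)), 373) = Add(Mul(368, Mul(Rational(-75, 4), 5)), 373) = Add(Mul(368, Rational(-375, 4)), 373) = Add(-34500, 373) = -34127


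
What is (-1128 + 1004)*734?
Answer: -91016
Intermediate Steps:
(-1128 + 1004)*734 = -124*734 = -91016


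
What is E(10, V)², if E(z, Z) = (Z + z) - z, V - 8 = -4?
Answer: 16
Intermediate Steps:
V = 4 (V = 8 - 4 = 4)
E(z, Z) = Z
E(10, V)² = 4² = 16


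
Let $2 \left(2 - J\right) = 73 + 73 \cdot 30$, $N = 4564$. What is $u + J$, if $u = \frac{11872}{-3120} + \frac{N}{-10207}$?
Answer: $- \frac{4513161683}{3980730} \approx -1133.8$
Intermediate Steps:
$u = - \frac{8463574}{1990365}$ ($u = \frac{11872}{-3120} + \frac{4564}{-10207} = 11872 \left(- \frac{1}{3120}\right) + 4564 \left(- \frac{1}{10207}\right) = - \frac{742}{195} - \frac{4564}{10207} = - \frac{8463574}{1990365} \approx -4.2523$)
$J = - \frac{2259}{2}$ ($J = 2 - \frac{73 + 73 \cdot 30}{2} = 2 - \frac{73 + 2190}{2} = 2 - \frac{2263}{2} = - \frac{2259}{2} \approx -1129.5$)
$u + J = - \frac{8463574}{1990365} - \frac{2259}{2} = - \frac{4513161683}{3980730}$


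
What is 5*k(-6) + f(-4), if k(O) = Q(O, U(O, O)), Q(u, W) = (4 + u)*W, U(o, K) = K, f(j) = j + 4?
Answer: 60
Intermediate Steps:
f(j) = 4 + j
Q(u, W) = W*(4 + u)
k(O) = O*(4 + O)
5*k(-6) + f(-4) = 5*(-6*(4 - 6)) + (4 - 4) = 5*(-6*(-2)) + 0 = 5*12 + 0 = 60 + 0 = 60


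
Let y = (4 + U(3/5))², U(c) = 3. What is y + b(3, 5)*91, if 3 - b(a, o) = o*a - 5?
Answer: -588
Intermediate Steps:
b(a, o) = 8 - a*o (b(a, o) = 3 - (o*a - 5) = 3 - (a*o - 5) = 3 - (-5 + a*o) = 3 + (5 - a*o) = 8 - a*o)
y = 49 (y = (4 + 3)² = 7² = 49)
y + b(3, 5)*91 = 49 + (8 - 1*3*5)*91 = 49 + (8 - 15)*91 = 49 - 7*91 = 49 - 637 = -588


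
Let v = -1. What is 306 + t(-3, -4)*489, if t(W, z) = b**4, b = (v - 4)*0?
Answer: 306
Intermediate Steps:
b = 0 (b = (-1 - 4)*0 = -5*0 = 0)
t(W, z) = 0 (t(W, z) = 0**4 = 0)
306 + t(-3, -4)*489 = 306 + 0*489 = 306 + 0 = 306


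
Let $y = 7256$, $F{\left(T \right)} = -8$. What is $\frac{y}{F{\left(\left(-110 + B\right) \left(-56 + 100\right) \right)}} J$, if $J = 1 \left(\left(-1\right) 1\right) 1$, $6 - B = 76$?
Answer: $907$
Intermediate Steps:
$B = -70$ ($B = 6 - 76 = -70$)
$J = -1$ ($J = 1 \left(-1\right) 1 = \left(-1\right) 1 = -1$)
$\frac{y}{F{\left(\left(-110 + B\right) \left(-56 + 100\right) \right)}} J = \frac{7256}{-8} \left(-1\right) = 7256 \left(- \frac{1}{8}\right) \left(-1\right) = \left(-907\right) \left(-1\right) = 907$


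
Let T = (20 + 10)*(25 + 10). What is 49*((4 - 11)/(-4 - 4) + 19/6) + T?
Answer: 29953/24 ≈ 1248.0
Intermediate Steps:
T = 1050 (T = 30*35 = 1050)
49*((4 - 11)/(-4 - 4) + 19/6) + T = 49*((4 - 11)/(-4 - 4) + 19/6) + 1050 = 49*(-7/(-8) + 19*(⅙)) + 1050 = 49*(-7*(-⅛) + 19/6) + 1050 = 49*(7/8 + 19/6) + 1050 = 49*(97/24) + 1050 = 4753/24 + 1050 = 29953/24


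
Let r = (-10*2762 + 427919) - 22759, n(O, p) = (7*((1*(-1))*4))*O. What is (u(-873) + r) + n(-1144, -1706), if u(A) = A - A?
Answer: 409572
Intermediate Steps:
n(O, p) = -28*O (n(O, p) = (7*(-1*4))*O = (7*(-4))*O = -28*O)
u(A) = 0
r = 377540 (r = (-27620 + 427919) - 22759 = 400299 - 22759 = 377540)
(u(-873) + r) + n(-1144, -1706) = (0 + 377540) - 28*(-1144) = 377540 + 32032 = 409572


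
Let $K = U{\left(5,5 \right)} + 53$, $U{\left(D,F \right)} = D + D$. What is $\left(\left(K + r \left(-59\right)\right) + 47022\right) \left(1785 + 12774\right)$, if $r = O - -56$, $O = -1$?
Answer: $638266560$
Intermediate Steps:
$U{\left(D,F \right)} = 2 D$
$K = 63$ ($K = 2 \cdot 5 + 53 = 10 + 53 = 63$)
$r = 55$ ($r = -1 - -56 = -1 + 56 = 55$)
$\left(\left(K + r \left(-59\right)\right) + 47022\right) \left(1785 + 12774\right) = \left(\left(63 + 55 \left(-59\right)\right) + 47022\right) \left(1785 + 12774\right) = \left(\left(63 - 3245\right) + 47022\right) 14559 = \left(-3182 + 47022\right) 14559 = 43840 \cdot 14559 = 638266560$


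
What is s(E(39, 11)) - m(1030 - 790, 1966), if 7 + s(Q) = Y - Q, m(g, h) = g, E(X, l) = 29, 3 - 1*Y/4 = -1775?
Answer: 6836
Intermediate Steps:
Y = 7112 (Y = 12 - 4*(-1775) = 12 + 7100 = 7112)
s(Q) = 7105 - Q (s(Q) = -7 + (7112 - Q) = 7105 - Q)
s(E(39, 11)) - m(1030 - 790, 1966) = (7105 - 1*29) - (1030 - 790) = (7105 - 29) - 1*240 = 7076 - 240 = 6836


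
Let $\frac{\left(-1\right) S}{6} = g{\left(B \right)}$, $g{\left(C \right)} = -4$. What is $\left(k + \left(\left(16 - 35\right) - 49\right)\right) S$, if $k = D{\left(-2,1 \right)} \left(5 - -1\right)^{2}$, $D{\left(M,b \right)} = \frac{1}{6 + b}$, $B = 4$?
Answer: $- \frac{10560}{7} \approx -1508.6$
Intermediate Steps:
$S = 24$ ($S = \left(-6\right) \left(-4\right) = 24$)
$k = \frac{36}{7}$ ($k = \frac{\left(5 - -1\right)^{2}}{6 + 1} = \frac{\left(5 + 1\right)^{2}}{7} = \frac{6^{2}}{7} = \frac{1}{7} \cdot 36 = \frac{36}{7} \approx 5.1429$)
$\left(k + \left(\left(16 - 35\right) - 49\right)\right) S = \left(\frac{36}{7} + \left(\left(16 - 35\right) - 49\right)\right) 24 = \left(\frac{36}{7} - 68\right) 24 = \left(- \frac{440}{7}\right) 24 = - \frac{10560}{7}$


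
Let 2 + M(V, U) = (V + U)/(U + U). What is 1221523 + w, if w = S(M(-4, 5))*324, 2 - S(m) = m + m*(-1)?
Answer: 1222171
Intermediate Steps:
M(V, U) = -2 + (U + V)/(2*U) (M(V, U) = -2 + (V + U)/(U + U) = -2 + (U + V)/((2*U)) = -2 + (U + V)*(1/(2*U)) = -2 + (U + V)/(2*U))
S(m) = 2 (S(m) = 2 - (m + m*(-1)) = 2 - (m - m) = 2 - 1*0 = 2 + 0 = 2)
w = 648 (w = 2*324 = 648)
1221523 + w = 1221523 + 648 = 1222171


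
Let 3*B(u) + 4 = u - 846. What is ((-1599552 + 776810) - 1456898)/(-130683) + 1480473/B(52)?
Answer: -9184108039/1655318 ≈ -5548.2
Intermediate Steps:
B(u) = -850/3 + u/3 (B(u) = -4/3 + (u - 846)/3 = -4/3 + (-846 + u)/3 = -4/3 + (-282 + u/3) = -850/3 + u/3)
((-1599552 + 776810) - 1456898)/(-130683) + 1480473/B(52) = ((-1599552 + 776810) - 1456898)/(-130683) + 1480473/(-850/3 + (⅓)*52) = (-822742 - 1456898)*(-1/130683) + 1480473/(-850/3 + 52/3) = -2279640*(-1/130683) + 1480473/(-266) = 759880/43561 + 1480473*(-1/266) = 759880/43561 - 1480473/266 = -9184108039/1655318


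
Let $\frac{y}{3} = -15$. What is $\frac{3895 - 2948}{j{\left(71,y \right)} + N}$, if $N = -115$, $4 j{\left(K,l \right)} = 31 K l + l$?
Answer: $- \frac{1894}{49775} \approx -0.038051$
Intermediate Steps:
$y = -45$ ($y = 3 \left(-15\right) = -45$)
$j{\left(K,l \right)} = \frac{l}{4} + \frac{31 K l}{4}$ ($j{\left(K,l \right)} = \frac{31 K l + l}{4} = \frac{l + 31 K l}{4} = \frac{l}{4} + \frac{31 K l}{4}$)
$\frac{3895 - 2948}{j{\left(71,y \right)} + N} = \frac{3895 - 2948}{\frac{1}{4} \left(-45\right) \left(1 + 31 \cdot 71\right) - 115} = \frac{947}{\frac{1}{4} \left(-45\right) \left(1 + 2201\right) - 115} = \frac{947}{\frac{1}{4} \left(-45\right) 2202 - 115} = \frac{947}{- \frac{49545}{2} - 115} = \frac{947}{- \frac{49775}{2}} = 947 \left(- \frac{2}{49775}\right) = - \frac{1894}{49775}$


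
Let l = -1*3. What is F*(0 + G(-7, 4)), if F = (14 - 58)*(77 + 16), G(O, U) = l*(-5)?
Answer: -61380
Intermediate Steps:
l = -3
G(O, U) = 15 (G(O, U) = -3*(-5) = 15)
F = -4092 (F = -44*93 = -4092)
F*(0 + G(-7, 4)) = -4092*(0 + 15) = -4092*15 = -61380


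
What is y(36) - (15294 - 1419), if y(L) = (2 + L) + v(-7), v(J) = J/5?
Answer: -69192/5 ≈ -13838.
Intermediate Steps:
v(J) = J/5 (v(J) = J*(1/5) = J/5)
y(L) = 3/5 + L (y(L) = (2 + L) + (1/5)*(-7) = (2 + L) - 7/5 = 3/5 + L)
y(36) - (15294 - 1419) = (3/5 + 36) - (15294 - 1419) = 183/5 - 1*13875 = 183/5 - 13875 = -69192/5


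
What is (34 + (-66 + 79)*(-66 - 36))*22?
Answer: -28424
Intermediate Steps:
(34 + (-66 + 79)*(-66 - 36))*22 = (34 + 13*(-102))*22 = (34 - 1326)*22 = -1292*22 = -28424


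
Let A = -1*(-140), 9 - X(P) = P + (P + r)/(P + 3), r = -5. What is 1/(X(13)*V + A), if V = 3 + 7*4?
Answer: 2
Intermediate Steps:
X(P) = 9 - P - (-5 + P)/(3 + P) (X(P) = 9 - (P + (P - 5)/(P + 3)) = 9 - (P + (-5 + P)/(3 + P)) = 9 + (-P - (-5 + P)/(3 + P)) = 9 - P - (-5 + P)/(3 + P))
V = 31 (V = 3 + 28 = 31)
A = 140
1/(X(13)*V + A) = 1/(((32 - 1*13**2 + 5*13)/(3 + 13))*31 + 140) = 1/(((32 - 1*169 + 65)/16)*31 + 140) = 1/(((32 - 169 + 65)/16)*31 + 140) = 1/(((1/16)*(-72))*31 + 140) = 1/(-9/2*31 + 140) = 1/(-279/2 + 140) = 1/(1/2) = 2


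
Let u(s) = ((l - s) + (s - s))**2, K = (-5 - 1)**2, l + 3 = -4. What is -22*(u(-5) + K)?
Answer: -880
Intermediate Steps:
l = -7 (l = -3 - 4 = -7)
K = 36 (K = (-6)**2 = 36)
u(s) = (-7 - s)**2 (u(s) = ((-7 - s) + (s - s))**2 = ((-7 - s) + 0)**2 = (-7 - s)**2)
-22*(u(-5) + K) = -22*((7 - 5)**2 + 36) = -22*(2**2 + 36) = -22*(4 + 36) = -22*40 = -880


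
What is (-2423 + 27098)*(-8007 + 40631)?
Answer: 804997200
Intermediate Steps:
(-2423 + 27098)*(-8007 + 40631) = 24675*32624 = 804997200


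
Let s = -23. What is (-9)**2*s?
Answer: -1863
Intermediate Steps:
(-9)**2*s = (-9)**2*(-23) = 81*(-23) = -1863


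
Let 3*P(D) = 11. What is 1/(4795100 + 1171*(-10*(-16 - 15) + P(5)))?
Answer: 3/15487211 ≈ 1.9371e-7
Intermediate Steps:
P(D) = 11/3 (P(D) = (⅓)*11 = 11/3)
1/(4795100 + 1171*(-10*(-16 - 15) + P(5))) = 1/(4795100 + 1171*(-10*(-16 - 15) + 11/3)) = 1/(4795100 + 1171*(-10*(-31) + 11/3)) = 1/(4795100 + 1171*(310 + 11/3)) = 1/(4795100 + 1171*(941/3)) = 1/(4795100 + 1101911/3) = 1/(15487211/3) = 3/15487211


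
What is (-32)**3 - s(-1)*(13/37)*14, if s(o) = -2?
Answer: -1212052/37 ≈ -32758.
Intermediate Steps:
(-32)**3 - s(-1)*(13/37)*14 = (-32)**3 - (-26/37)*14 = -32768 - (-26/37)*14 = -32768 - (-2*13/37)*14 = -32768 - (-26)*14/37 = -32768 - 1*(-364/37) = -32768 + 364/37 = -1212052/37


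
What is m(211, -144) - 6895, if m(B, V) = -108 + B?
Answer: -6792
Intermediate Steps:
m(211, -144) - 6895 = (-108 + 211) - 6895 = 103 - 6895 = -6792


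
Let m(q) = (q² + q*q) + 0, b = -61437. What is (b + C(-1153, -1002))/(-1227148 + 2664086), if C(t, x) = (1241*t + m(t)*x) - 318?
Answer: -1332814132/718469 ≈ -1855.1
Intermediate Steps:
m(q) = 2*q² (m(q) = (q² + q²) + 0 = 2*q² + 0 = 2*q²)
C(t, x) = -318 + 1241*t + 2*x*t² (C(t, x) = (1241*t + (2*t²)*x) - 318 = (1241*t + 2*x*t²) - 318 = -318 + 1241*t + 2*x*t²)
(b + C(-1153, -1002))/(-1227148 + 2664086) = (-61437 + (-318 + 1241*(-1153) + 2*(-1002)*(-1153)²))/(-1227148 + 2664086) = (-61437 + (-318 - 1430873 + 2*(-1002)*1329409))/1436938 = (-61437 + (-318 - 1430873 - 2664135636))*(1/1436938) = (-61437 - 2665566827)*(1/1436938) = -2665628264*1/1436938 = -1332814132/718469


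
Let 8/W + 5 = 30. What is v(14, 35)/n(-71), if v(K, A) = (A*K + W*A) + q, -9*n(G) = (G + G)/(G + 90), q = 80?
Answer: 248463/355 ≈ 699.90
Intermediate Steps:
W = 8/25 (W = 8/(-5 + 30) = 8/25 ≈ 0.32000)
n(G) = -2*G/(9*(90 + G)) (n(G) = -(G + G)/(9*(G + 90)) = -2*G/(9*(90 + G)))
v(K, A) = 80 + 8*A/25 + A*K (v(K, A) = (A*K + 8*A/25) + 80 = (8*A/25 + A*K) + 80 = 80 + 8*A/25 + A*K)
v(14, 35)/n(-71) = (80 + (8/25)*35 + 35*14)/((-2*(-71)/(810 + 9*(-71)))) = (80 + 56/5 + 490)/((-2*(-71)/(810 - 639))) = 2906/(5*((-2*(-71)/171))) = 2906/(5*((-2*(-71)*1/171))) = 2906/(5*(142/171)) = (2906/5)*(171/142) = 248463/355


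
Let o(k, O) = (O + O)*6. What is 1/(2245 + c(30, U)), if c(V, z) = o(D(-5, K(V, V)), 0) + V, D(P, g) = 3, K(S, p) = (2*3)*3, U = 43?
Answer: 1/2275 ≈ 0.00043956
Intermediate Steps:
K(S, p) = 18 (K(S, p) = 6*3 = 18)
o(k, O) = 12*O (o(k, O) = (2*O)*6 = 12*O)
c(V, z) = V (c(V, z) = 12*0 + V = 0 + V = V)
1/(2245 + c(30, U)) = 1/(2245 + 30) = 1/2275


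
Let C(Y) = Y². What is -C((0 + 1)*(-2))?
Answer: -4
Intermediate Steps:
-C((0 + 1)*(-2)) = -((0 + 1)*(-2))² = -(1*(-2))² = -1*(-2)² = -1*4 = -4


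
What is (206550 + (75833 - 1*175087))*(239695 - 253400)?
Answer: -1470491680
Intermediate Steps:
(206550 + (75833 - 1*175087))*(239695 - 253400) = (206550 + (75833 - 175087))*(-13705) = (206550 - 99254)*(-13705) = 107296*(-13705) = -1470491680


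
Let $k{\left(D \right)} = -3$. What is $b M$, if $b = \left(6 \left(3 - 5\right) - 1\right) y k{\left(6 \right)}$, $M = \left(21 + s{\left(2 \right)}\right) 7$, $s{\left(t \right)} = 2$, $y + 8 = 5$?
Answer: $-18837$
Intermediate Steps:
$y = -3$ ($y = -8 + 5 = -3$)
$M = 161$ ($M = \left(21 + 2\right) 7 = 23 \cdot 7 = 161$)
$b = -117$ ($b = \left(6 \left(3 - 5\right) - 1\right) \left(-3\right) \left(-3\right) = \left(6 \left(-2\right) - 1\right) \left(-3\right) \left(-3\right) = \left(-12 - 1\right) \left(-3\right) \left(-3\right) = \left(-13\right) \left(-3\right) \left(-3\right) = 39 \left(-3\right) = -117$)
$b M = \left(-117\right) 161 = -18837$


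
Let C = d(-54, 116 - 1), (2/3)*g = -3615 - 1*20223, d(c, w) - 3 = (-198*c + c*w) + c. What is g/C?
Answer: -11919/1477 ≈ -8.0697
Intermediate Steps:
d(c, w) = 3 - 197*c + c*w (d(c, w) = 3 + ((-198*c + c*w) + c) = 3 + (-197*c + c*w) = 3 - 197*c + c*w)
g = -35757 (g = 3*(-3615 - 1*20223)/2 = 3*(-3615 - 20223)/2 = (3/2)*(-23838) = -35757)
C = 4431 (C = 3 - 197*(-54) - 54*(116 - 1) = 3 + 10638 - 54*115 = 3 + 10638 - 6210 = 4431)
g/C = -35757/4431 = -35757*1/4431 = -11919/1477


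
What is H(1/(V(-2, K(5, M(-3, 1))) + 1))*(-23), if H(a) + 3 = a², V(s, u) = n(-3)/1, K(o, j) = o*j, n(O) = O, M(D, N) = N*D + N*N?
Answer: 253/4 ≈ 63.250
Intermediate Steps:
M(D, N) = N² + D*N (M(D, N) = D*N + N² = N² + D*N)
K(o, j) = j*o
V(s, u) = -3 (V(s, u) = -3/1 = -3*1 = -3)
H(a) = -3 + a²
H(1/(V(-2, K(5, M(-3, 1))) + 1))*(-23) = (-3 + (1/(-3 + 1))²)*(-23) = (-3 + (1/(-2))²)*(-23) = (-3 + (-½)²)*(-23) = (-3 + ¼)*(-23) = -11/4*(-23) = 253/4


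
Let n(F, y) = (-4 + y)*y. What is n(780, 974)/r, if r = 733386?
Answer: 472390/366693 ≈ 1.2882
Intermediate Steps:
n(F, y) = y*(-4 + y)
n(780, 974)/r = (974*(-4 + 974))/733386 = (974*970)*(1/733386) = 944780*(1/733386) = 472390/366693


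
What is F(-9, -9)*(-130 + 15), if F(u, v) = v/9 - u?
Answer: -920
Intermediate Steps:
F(u, v) = -u + v/9 (F(u, v) = v*(1/9) - u = v/9 - u = -u + v/9)
F(-9, -9)*(-130 + 15) = (-1*(-9) + (1/9)*(-9))*(-130 + 15) = (9 - 1)*(-115) = 8*(-115) = -920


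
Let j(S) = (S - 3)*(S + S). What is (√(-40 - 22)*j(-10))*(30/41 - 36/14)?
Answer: -137280*I*√62/287 ≈ -3766.4*I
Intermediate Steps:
j(S) = 2*S*(-3 + S) (j(S) = (-3 + S)*(2*S) = 2*S*(-3 + S))
(√(-40 - 22)*j(-10))*(30/41 - 36/14) = (√(-40 - 22)*(2*(-10)*(-3 - 10)))*(30/41 - 36/14) = (√(-62)*(2*(-10)*(-13)))*(30*(1/41) - 36*1/14) = ((I*√62)*260)*(30/41 - 18/7) = (260*I*√62)*(-528/287) = -137280*I*√62/287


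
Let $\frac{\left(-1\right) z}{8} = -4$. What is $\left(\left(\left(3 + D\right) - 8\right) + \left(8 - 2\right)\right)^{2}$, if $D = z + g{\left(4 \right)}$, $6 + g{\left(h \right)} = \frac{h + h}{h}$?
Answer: $841$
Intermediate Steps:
$z = 32$ ($z = \left(-8\right) \left(-4\right) = 32$)
$g{\left(h \right)} = -4$ ($g{\left(h \right)} = -6 + \frac{h + h}{h} = -6 + \frac{2 h}{h} = -6 + 2 = -4$)
$D = 28$ ($D = 32 - 4 = 28$)
$\left(\left(\left(3 + D\right) - 8\right) + \left(8 - 2\right)\right)^{2} = \left(\left(\left(3 + 28\right) - 8\right) + \left(8 - 2\right)\right)^{2} = \left(\left(31 - 8\right) + \left(8 - 2\right)\right)^{2} = \left(23 + 6\right)^{2} = 29^{2} = 841$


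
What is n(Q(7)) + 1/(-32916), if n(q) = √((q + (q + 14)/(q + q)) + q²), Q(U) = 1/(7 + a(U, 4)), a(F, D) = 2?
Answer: -1/32916 + √20614/18 ≈ 7.9764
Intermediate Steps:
Q(U) = ⅑ (Q(U) = 1/(7 + 2) = 1/9 = ⅑)
n(q) = √(q + q² + (14 + q)/(2*q)) (n(q) = √((q + (14 + q)/((2*q))) + q²) = √((q + (14 + q)*(1/(2*q))) + q²) = √((q + (14 + q)/(2*q)) + q²) = √(q + q² + (14 + q)/(2*q)))
n(Q(7)) + 1/(-32916) = √(2 + 4*(⅑) + 4*(⅑)² + 28/(⅑))/2 + 1/(-32916) = √(2 + 4/9 + 4*(1/81) + 28*9)/2 - 1/32916 = √(2 + 4/9 + 4/81 + 252)/2 - 1/32916 = √(20614/81)/2 - 1/32916 = (√20614/9)/2 - 1/32916 = √20614/18 - 1/32916 = -1/32916 + √20614/18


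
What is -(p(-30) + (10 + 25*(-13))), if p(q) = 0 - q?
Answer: 285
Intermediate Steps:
p(q) = -q
-(p(-30) + (10 + 25*(-13))) = -(-1*(-30) + (10 + 25*(-13))) = -(30 + (10 - 325)) = -(30 - 315) = -1*(-285) = 285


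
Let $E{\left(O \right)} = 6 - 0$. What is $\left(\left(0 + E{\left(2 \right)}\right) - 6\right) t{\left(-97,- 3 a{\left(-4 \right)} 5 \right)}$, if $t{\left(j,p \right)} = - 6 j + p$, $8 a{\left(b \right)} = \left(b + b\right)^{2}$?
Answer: $0$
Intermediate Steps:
$E{\left(O \right)} = 6$ ($E{\left(O \right)} = 6 + 0 = 6$)
$a{\left(b \right)} = \frac{b^{2}}{2}$ ($a{\left(b \right)} = \frac{\left(b + b\right)^{2}}{8} = \frac{\left(2 b\right)^{2}}{8} = \frac{4 b^{2}}{8} = \frac{b^{2}}{2}$)
$t{\left(j,p \right)} = p - 6 j$
$\left(\left(0 + E{\left(2 \right)}\right) - 6\right) t{\left(-97,- 3 a{\left(-4 \right)} 5 \right)} = \left(\left(0 + 6\right) - 6\right) \left(- 3 \frac{\left(-4\right)^{2}}{2} \cdot 5 - -582\right) = \left(6 - 6\right) \left(- 3 \cdot \frac{1}{2} \cdot 16 \cdot 5 + 582\right) = 0 \left(\left(-3\right) 8 \cdot 5 + 582\right) = 0 \left(\left(-24\right) 5 + 582\right) = 0 \left(-120 + 582\right) = 0 \cdot 462 = 0$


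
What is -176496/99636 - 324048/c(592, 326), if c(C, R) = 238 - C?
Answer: 447560652/489877 ≈ 913.62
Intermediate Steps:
-176496/99636 - 324048/c(592, 326) = -176496/99636 - 324048/(238 - 1*592) = -176496*1/99636 - 324048/(238 - 592) = -14708/8303 - 324048/(-354) = -14708/8303 - 324048*(-1/354) = -14708/8303 + 54008/59 = 447560652/489877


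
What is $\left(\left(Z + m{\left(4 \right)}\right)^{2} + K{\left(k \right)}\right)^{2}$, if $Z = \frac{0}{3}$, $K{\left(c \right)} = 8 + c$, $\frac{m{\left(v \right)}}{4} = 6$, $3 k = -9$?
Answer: $337561$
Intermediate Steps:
$k = -3$ ($k = \frac{1}{3} \left(-9\right) = -3$)
$m{\left(v \right)} = 24$ ($m{\left(v \right)} = 4 \cdot 6 = 24$)
$Z = 0$ ($Z = 0 \cdot \frac{1}{3} = 0$)
$\left(\left(Z + m{\left(4 \right)}\right)^{2} + K{\left(k \right)}\right)^{2} = \left(\left(0 + 24\right)^{2} + \left(8 - 3\right)\right)^{2} = \left(24^{2} + 5\right)^{2} = \left(576 + 5\right)^{2} = 581^{2} = 337561$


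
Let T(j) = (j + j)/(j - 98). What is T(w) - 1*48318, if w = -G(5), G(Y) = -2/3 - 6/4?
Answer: -27782876/575 ≈ -48318.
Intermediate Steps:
G(Y) = -13/6 (G(Y) = -2*⅓ - 6*¼ = -⅔ - 3/2 = -13/6)
w = 13/6 (w = -1*(-13/6) = 13/6 ≈ 2.1667)
T(j) = 2*j/(-98 + j) (T(j) = (2*j)/(-98 + j) = 2*j/(-98 + j))
T(w) - 1*48318 = 2*(13/6)/(-98 + 13/6) - 1*48318 = 2*(13/6)/(-575/6) - 48318 = 2*(13/6)*(-6/575) - 48318 = -26/575 - 48318 = -27782876/575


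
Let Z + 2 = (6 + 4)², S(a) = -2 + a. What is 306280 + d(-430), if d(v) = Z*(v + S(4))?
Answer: 264336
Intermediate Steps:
Z = 98 (Z = -2 + (6 + 4)² = -2 + 10² = -2 + 100 = 98)
d(v) = 196 + 98*v (d(v) = 98*(v + (-2 + 4)) = 98*(v + 2) = 98*(2 + v) = 196 + 98*v)
306280 + d(-430) = 306280 + (196 + 98*(-430)) = 306280 + (196 - 42140) = 306280 - 41944 = 264336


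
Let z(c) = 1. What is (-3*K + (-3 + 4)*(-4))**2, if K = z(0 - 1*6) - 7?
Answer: 196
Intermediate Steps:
K = -6 (K = 1 - 7 = -6)
(-3*K + (-3 + 4)*(-4))**2 = (-3*(-6) + (-3 + 4)*(-4))**2 = (18 + 1*(-4))**2 = (18 - 4)**2 = 14**2 = 196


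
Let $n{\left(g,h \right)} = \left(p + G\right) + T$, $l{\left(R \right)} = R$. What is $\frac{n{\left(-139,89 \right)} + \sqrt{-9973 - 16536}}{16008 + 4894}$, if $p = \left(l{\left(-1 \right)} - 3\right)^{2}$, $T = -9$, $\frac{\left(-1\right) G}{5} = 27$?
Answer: $- \frac{64}{10451} + \frac{i \sqrt{541}}{2986} \approx -0.0061238 + 0.0077895 i$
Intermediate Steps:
$G = -135$ ($G = \left(-5\right) 27 = -135$)
$p = 16$ ($p = \left(-1 - 3\right)^{2} = \left(-4\right)^{2} = 16$)
$n{\left(g,h \right)} = -128$ ($n{\left(g,h \right)} = \left(16 - 135\right) - 9 = -119 - 9 = -128$)
$\frac{n{\left(-139,89 \right)} + \sqrt{-9973 - 16536}}{16008 + 4894} = \frac{-128 + \sqrt{-9973 - 16536}}{16008 + 4894} = \frac{-128 + \sqrt{-26509}}{20902} = \left(-128 + 7 i \sqrt{541}\right) \frac{1}{20902} = - \frac{64}{10451} + \frac{i \sqrt{541}}{2986}$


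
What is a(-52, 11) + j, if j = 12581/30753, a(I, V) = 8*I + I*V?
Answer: -30371383/30753 ≈ -987.59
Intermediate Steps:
j = 12581/30753 (j = 12581*(1/30753) = 12581/30753 ≈ 0.40910)
a(-52, 11) + j = -52*(8 + 11) + 12581/30753 = -52*19 + 12581/30753 = -988 + 12581/30753 = -30371383/30753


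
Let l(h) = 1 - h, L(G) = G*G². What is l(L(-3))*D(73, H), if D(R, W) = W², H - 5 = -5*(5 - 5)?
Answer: 700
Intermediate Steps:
H = 5 (H = 5 - 5*(5 - 5) = 5 - 5*0 = 5 + 0 = 5)
L(G) = G³
l(L(-3))*D(73, H) = (1 - 1*(-3)³)*5² = (1 - 1*(-27))*25 = (1 + 27)*25 = 28*25 = 700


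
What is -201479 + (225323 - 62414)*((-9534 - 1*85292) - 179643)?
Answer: -44713671800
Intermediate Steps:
-201479 + (225323 - 62414)*((-9534 - 1*85292) - 179643) = -201479 + 162909*((-9534 - 85292) - 179643) = -201479 + 162909*(-94826 - 179643) = -201479 + 162909*(-274469) = -201479 - 44713470321 = -44713671800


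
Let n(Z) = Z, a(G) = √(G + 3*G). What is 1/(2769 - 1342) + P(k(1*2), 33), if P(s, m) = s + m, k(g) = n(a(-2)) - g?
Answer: 44238/1427 + 2*I*√2 ≈ 31.001 + 2.8284*I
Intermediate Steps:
a(G) = 2*√G (a(G) = √(4*G) = 2*√G)
k(g) = -g + 2*I*√2 (k(g) = 2*√(-2) - g = 2*(I*√2) - g = 2*I*√2 - g = -g + 2*I*√2)
P(s, m) = m + s
1/(2769 - 1342) + P(k(1*2), 33) = 1/(2769 - 1342) + (33 + (-2 + 2*I*√2)) = 1/1427 + (33 + (-1*2 + 2*I*√2)) = 1/1427 + (33 + (-2 + 2*I*√2)) = 1/1427 + (31 + 2*I*√2) = 44238/1427 + 2*I*√2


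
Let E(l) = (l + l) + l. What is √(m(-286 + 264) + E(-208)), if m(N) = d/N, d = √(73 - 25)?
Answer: √(-75504 - 22*√3)/11 ≈ 24.986*I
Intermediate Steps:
d = 4*√3 (d = √48 = 4*√3 ≈ 6.9282)
E(l) = 3*l (E(l) = 2*l + l = 3*l)
m(N) = 4*√3/N (m(N) = (4*√3)/N = 4*√3/N)
√(m(-286 + 264) + E(-208)) = √(4*√3/(-286 + 264) + 3*(-208)) = √(4*√3/(-22) - 624) = √(4*√3*(-1/22) - 624) = √(-2*√3/11 - 624) = √(-624 - 2*√3/11)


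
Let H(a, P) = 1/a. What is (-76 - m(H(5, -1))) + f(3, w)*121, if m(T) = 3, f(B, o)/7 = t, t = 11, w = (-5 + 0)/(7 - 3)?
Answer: 9238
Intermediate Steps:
w = -5/4 ≈ -1.2500
f(B, o) = 77 (f(B, o) = 7*11 = 77)
(-76 - m(H(5, -1))) + f(3, w)*121 = (-76 - 1*3) + 77*121 = (-76 - 3) + 9317 = -79 + 9317 = 9238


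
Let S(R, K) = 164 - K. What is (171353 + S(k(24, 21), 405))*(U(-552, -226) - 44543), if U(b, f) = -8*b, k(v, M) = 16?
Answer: -6866211224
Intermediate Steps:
(171353 + S(k(24, 21), 405))*(U(-552, -226) - 44543) = (171353 + (164 - 1*405))*(-8*(-552) - 44543) = (171353 + (164 - 405))*(4416 - 44543) = (171353 - 241)*(-40127) = 171112*(-40127) = -6866211224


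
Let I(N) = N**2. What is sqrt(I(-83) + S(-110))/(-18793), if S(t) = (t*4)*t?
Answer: -sqrt(55289)/18793 ≈ -0.012512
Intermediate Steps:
S(t) = 4*t**2 (S(t) = (4*t)*t = 4*t**2)
sqrt(I(-83) + S(-110))/(-18793) = sqrt((-83)**2 + 4*(-110)**2)/(-18793) = sqrt(6889 + 4*12100)*(-1/18793) = sqrt(6889 + 48400)*(-1/18793) = sqrt(55289)*(-1/18793) = -sqrt(55289)/18793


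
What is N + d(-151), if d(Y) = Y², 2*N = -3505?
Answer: 42097/2 ≈ 21049.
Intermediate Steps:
N = -3505/2 (N = (½)*(-3505) = -3505/2 ≈ -1752.5)
N + d(-151) = -3505/2 + (-151)² = -3505/2 + 22801 = 42097/2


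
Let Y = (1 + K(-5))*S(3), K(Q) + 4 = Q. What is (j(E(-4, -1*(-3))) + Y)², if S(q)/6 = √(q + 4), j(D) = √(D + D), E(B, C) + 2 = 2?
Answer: 16128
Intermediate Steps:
K(Q) = -4 + Q
E(B, C) = 0 (E(B, C) = -2 + 2 = 0)
j(D) = √2*√D (j(D) = √(2*D) = √2*√D)
S(q) = 6*√(4 + q) (S(q) = 6*√(q + 4) = 6*√(4 + q))
Y = -48*√7 (Y = (1 + (-4 - 5))*(6*√(4 + 3)) = (1 - 9)*(6*√7) = -48*√7 ≈ -127.00)
(j(E(-4, -1*(-3))) + Y)² = (√2*√0 - 48*√7)² = (√2*0 - 48*√7)² = (0 - 48*√7)² = (-48*√7)² = 16128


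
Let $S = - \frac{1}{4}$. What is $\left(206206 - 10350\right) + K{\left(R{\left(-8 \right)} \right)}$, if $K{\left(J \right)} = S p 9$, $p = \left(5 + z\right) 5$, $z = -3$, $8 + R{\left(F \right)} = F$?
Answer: $\frac{391667}{2} \approx 1.9583 \cdot 10^{5}$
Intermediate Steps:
$S = - \frac{1}{4}$ ($S = \left(-1\right) \frac{1}{4} = - \frac{1}{4} \approx -0.25$)
$R{\left(F \right)} = -8 + F$
$p = 10$ ($p = \left(5 - 3\right) 5 = 2 \cdot 5 = 10$)
$K{\left(J \right)} = - \frac{45}{2}$ ($K{\left(J \right)} = \left(- \frac{1}{4}\right) 10 \cdot 9 = \left(- \frac{5}{2}\right) 9 = - \frac{45}{2}$)
$\left(206206 - 10350\right) + K{\left(R{\left(-8 \right)} \right)} = \left(206206 - 10350\right) - \frac{45}{2} = 195856 - \frac{45}{2} = \frac{391667}{2}$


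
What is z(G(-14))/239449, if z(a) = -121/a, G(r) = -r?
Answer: -121/3352286 ≈ -3.6095e-5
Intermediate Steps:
z(G(-14))/239449 = -121/((-1*(-14)))/239449 = -121/14*(1/239449) = -121*1/14*(1/239449) = -121/14*1/239449 = -121/3352286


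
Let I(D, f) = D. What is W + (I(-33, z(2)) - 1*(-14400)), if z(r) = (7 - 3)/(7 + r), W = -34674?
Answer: -20307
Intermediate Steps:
z(r) = 4/(7 + r)
W + (I(-33, z(2)) - 1*(-14400)) = -34674 + (-33 - 1*(-14400)) = -34674 + (-33 + 14400) = -34674 + 14367 = -20307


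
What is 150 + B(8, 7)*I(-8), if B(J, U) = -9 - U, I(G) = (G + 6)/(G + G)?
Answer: 148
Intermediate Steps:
I(G) = (6 + G)/(2*G) (I(G) = (6 + G)/((2*G)) = (6 + G)*(1/(2*G)) = (6 + G)/(2*G))
150 + B(8, 7)*I(-8) = 150 + (-9 - 1*7)*((1/2)*(6 - 8)/(-8)) = 150 + (-9 - 7)*((1/2)*(-1/8)*(-2)) = 150 - 16*1/8 = 150 - 2 = 148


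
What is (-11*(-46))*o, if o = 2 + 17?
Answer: 9614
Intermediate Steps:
o = 19
(-11*(-46))*o = -11*(-46)*19 = 506*19 = 9614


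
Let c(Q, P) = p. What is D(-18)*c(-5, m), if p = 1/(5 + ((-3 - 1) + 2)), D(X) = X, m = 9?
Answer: -6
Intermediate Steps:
p = ⅓ (p = 1/(5 + (-4 + 2)) = 1/(5 - 2) = 1/3 = ⅓ ≈ 0.33333)
c(Q, P) = ⅓
D(-18)*c(-5, m) = -18*⅓ = -6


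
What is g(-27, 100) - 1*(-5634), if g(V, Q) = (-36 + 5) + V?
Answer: 5576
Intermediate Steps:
g(V, Q) = -31 + V
g(-27, 100) - 1*(-5634) = (-31 - 27) - 1*(-5634) = -58 + 5634 = 5576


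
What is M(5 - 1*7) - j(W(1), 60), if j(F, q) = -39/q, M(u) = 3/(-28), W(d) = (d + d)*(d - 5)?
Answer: 19/35 ≈ 0.54286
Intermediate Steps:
W(d) = 2*d*(-5 + d) (W(d) = (2*d)*(-5 + d) = 2*d*(-5 + d))
M(u) = -3/28 (M(u) = 3*(-1/28) = -3/28)
M(5 - 1*7) - j(W(1), 60) = -3/28 - (-39)/60 = -3/28 - 1*(-13/20) = -3/28 + 13/20 = 19/35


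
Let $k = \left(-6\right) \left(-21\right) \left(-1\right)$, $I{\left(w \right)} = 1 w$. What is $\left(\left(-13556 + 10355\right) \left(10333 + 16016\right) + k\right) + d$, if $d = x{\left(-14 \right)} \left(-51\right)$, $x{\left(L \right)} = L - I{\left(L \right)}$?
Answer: $-84343275$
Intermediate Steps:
$I{\left(w \right)} = w$
$x{\left(L \right)} = 0$ ($x{\left(L \right)} = L - L = 0$)
$k = -126$ ($k = 126 \left(-1\right) = -126$)
$d = 0$ ($d = 0 \left(-51\right) = 0$)
$\left(\left(-13556 + 10355\right) \left(10333 + 16016\right) + k\right) + d = \left(\left(-13556 + 10355\right) \left(10333 + 16016\right) - 126\right) + 0 = \left(\left(-3201\right) 26349 - 126\right) + 0 = \left(-84343149 - 126\right) + 0 = -84343275 + 0 = -84343275$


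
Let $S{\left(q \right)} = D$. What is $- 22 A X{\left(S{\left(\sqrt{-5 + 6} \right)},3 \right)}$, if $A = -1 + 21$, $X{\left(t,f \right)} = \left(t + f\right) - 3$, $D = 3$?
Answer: $-1320$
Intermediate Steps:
$S{\left(q \right)} = 3$
$X{\left(t,f \right)} = -3 + f + t$ ($X{\left(t,f \right)} = \left(f + t\right) - 3 = -3 + f + t$)
$A = 20$
$- 22 A X{\left(S{\left(\sqrt{-5 + 6} \right)},3 \right)} = \left(-22\right) 20 \left(-3 + 3 + 3\right) = \left(-440\right) 3 = -1320$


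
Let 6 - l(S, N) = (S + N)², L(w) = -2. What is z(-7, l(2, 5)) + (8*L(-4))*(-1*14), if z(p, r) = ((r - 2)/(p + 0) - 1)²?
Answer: 12420/49 ≈ 253.47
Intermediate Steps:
l(S, N) = 6 - (N + S)² (l(S, N) = 6 - (S + N)² = 6 - (N + S)²)
z(p, r) = (-1 + (-2 + r)/p)² (z(p, r) = ((-2 + r)/p - 1)² = (-1 + (-2 + r)/p)²)
z(-7, l(2, 5)) + (8*L(-4))*(-1*14) = (2 - 7 - (6 - (5 + 2)²))²/(-7)² + (8*(-2))*(-1*14) = (2 - 7 - (6 - 1*7²))²/49 - 16*(-14) = (2 - 7 - (6 - 1*49))²/49 + 224 = (2 - 7 - (6 - 49))²/49 + 224 = (2 - 7 - 1*(-43))²/49 + 224 = (2 - 7 + 43)²/49 + 224 = (1/49)*38² + 224 = (1/49)*1444 + 224 = 1444/49 + 224 = 12420/49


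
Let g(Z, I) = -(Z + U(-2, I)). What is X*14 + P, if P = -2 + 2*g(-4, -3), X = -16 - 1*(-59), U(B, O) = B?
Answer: 612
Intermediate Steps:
X = 43 (X = -16 + 59 = 43)
g(Z, I) = 2 - Z (g(Z, I) = -(Z - 2) = -(-2 + Z) = 2 - Z)
P = 10 (P = -2 + 2*(2 - 1*(-4)) = -2 + 2*(2 + 4) = -2 + 2*6 = -2 + 12 = 10)
X*14 + P = 43*14 + 10 = 602 + 10 = 612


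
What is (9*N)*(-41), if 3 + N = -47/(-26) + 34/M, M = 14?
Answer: -83025/182 ≈ -456.18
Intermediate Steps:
N = 225/182 (N = -3 + (-47/(-26) + 34/14) = -3 + (-47*(-1/26) + 34*(1/14)) = -3 + (47/26 + 17/7) = -3 + 771/182 = 225/182 ≈ 1.2363)
(9*N)*(-41) = (9*(225/182))*(-41) = (2025/182)*(-41) = -83025/182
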